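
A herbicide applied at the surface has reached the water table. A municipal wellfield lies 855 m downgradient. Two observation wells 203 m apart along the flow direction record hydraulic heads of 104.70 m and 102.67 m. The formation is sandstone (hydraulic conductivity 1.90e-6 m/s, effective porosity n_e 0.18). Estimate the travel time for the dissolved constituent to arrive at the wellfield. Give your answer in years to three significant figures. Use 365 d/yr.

257 years

Hydraulic gradient i = (104.70 − 102.67) / 203 = 2.03 / 203 = 0.01000
K = 1.90e-6 m/s × 86400 s/d = 0.1642 m/d
q = Ki = 0.1642 × 0.01000 = 0.001642 m/d
v_s = q/n_e = 0.001642/0.18 = 0.009120 m/d
t = L / v = 855 / 0.009120 = 93750 d
   = 93750 / 365 = 257 yr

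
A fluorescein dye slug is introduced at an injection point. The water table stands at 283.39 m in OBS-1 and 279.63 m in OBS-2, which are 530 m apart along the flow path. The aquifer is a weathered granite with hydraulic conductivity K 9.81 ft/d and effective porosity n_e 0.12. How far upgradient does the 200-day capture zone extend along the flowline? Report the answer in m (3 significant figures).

35.4 m

Hydraulic gradient i = (283.39 − 279.63) / 530 = 3.76 / 530 = 0.007094
K = 9.81 ft/d × 0.3048 = 2.990 m/d
q = Ki = 2.990 × 0.007094 = 0.02121 m/d
v = Ki/n = 2.990·0.007094/0.12 = 0.1768 m/d
L = v × T = 0.1768 × 200 = 35.35 m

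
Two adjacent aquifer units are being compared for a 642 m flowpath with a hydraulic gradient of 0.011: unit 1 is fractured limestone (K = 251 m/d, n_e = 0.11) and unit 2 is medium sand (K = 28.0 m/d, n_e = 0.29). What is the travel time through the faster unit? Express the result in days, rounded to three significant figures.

Unit 1 (fractured limestone): v = 251×0.011/0.11 = 25.10 m/d, t = 642/25.10 = 25.58 d
Unit 2 (medium sand): v = 28.0×0.011/0.29 = 1.062 m/d, t = 642/1.062 = 604.5 d
Faster unit: t = 25.6 d

25.6 days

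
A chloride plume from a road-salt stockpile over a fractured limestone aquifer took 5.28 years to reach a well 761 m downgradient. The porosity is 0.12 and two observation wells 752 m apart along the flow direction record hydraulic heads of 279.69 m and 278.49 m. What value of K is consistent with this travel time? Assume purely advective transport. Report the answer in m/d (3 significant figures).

Hydraulic gradient i = (279.69 − 278.49) / 752 = 1.20 / 752 = 0.001596
t = 5.28 years = 1927 d
v = L / t = 761 / 1927 = 0.3949 m/d
K = v · n / i = 0.3949 × 0.12 / 0.001596 = 29.7 m/d

29.7 m/d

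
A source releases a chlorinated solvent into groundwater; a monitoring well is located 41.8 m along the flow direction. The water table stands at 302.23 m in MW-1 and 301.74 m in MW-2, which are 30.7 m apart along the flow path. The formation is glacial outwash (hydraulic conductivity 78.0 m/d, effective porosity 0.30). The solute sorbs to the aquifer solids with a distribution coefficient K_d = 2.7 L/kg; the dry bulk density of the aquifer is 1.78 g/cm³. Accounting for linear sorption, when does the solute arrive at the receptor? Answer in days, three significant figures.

Hydraulic gradient i = (302.23 − 301.74) / 30.7 = 0.49 / 30.7 = 0.01596
q = Ki = 78.0 × 0.01596 = 1.245 m/d
Average linear velocity = 1.245 / 0.30 = 4.150 m/d
Retardation R = 1 + ρ_b·K_d/n = 1 + 1.78×2.7/0.30 = 17.02
Contaminant velocity v_c = v/R = 4.150/17.02 = 0.2438 m/d
t = L/v_c = 41.8/0.2438 = 171.4 d

171 days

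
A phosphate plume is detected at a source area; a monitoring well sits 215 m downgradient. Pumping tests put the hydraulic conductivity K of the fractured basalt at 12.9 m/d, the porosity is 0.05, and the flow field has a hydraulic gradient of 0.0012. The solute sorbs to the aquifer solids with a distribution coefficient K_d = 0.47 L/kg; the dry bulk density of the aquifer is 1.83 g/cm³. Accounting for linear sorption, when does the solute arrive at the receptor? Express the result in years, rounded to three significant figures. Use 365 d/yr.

Specific discharge q = 12.9 × 0.0012 = 0.01548 m/d
v_s = q/n_e = 0.01548/0.05 = 0.3096 m/d
Retardation R = 1 + ρ_b·K_d/n = 1 + 1.83×0.47/0.05 = 18.20
Contaminant velocity v_c = v/R = 0.3096/18.20 = 0.01701 m/d
t = L/v_c = 215/0.01701 = 12640 d
   = 12640/365 = 34.6 yr

34.6 years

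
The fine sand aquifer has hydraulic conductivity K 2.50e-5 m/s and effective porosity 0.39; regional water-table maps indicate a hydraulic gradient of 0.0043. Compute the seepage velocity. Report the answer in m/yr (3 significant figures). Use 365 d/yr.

K = 2.50e-5 m/s × 86400 s/d = 2.160 m/d
Darcy flux q = K·i = 2.160 × 0.0043 = 0.009288 m/d
Seepage velocity v = q / n = 0.009288 / 0.39 = 0.02382 m/d
   = 0.02382 × 365 = 8.69 m/yr

8.69 m/yr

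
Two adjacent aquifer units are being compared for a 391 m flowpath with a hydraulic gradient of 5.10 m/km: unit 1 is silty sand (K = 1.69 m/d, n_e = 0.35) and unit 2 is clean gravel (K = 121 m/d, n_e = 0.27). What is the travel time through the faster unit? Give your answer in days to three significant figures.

Unit 1 (silty sand): v = 1.69×0.0051/0.35 = 0.02463 m/d, t = 391/0.02463 = 15880 d
Unit 2 (clean gravel): v = 121×0.0051/0.27 = 2.286 m/d, t = 391/2.286 = 171.1 d
Faster unit: t = 171 d

171 days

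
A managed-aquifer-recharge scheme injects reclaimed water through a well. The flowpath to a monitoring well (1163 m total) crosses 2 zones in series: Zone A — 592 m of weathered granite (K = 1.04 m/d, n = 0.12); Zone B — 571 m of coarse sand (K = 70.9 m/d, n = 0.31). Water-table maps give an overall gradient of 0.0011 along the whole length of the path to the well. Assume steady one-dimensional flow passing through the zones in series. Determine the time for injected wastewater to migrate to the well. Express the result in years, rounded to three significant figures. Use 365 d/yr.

For zones in series the flux q is common to all zones; the equivalent conductivity is the harmonic (thickness-weighted) mean, K_eq = L_total / Σ(L_j/K_j).
Σ(L/K) = 592/1.04 + 571/70.9 = 569.2 + 8.054 = 577.3 d
K_eq = L_total / Σ(L/K) = 1163 / 577.3 = 2.015 m/d
q = K_eq · i = 2.015 × 0.0011 = 0.002216 m/d (same in every zone)
Zone A: v = q/n = 0.002216/0.12 = 0.01847 m/d → t_A = 592/0.01847 = 32060 d
Zone B: v = q/n = 0.002216/0.31 = 0.007149 m/d → t_B = 571/0.007149 = 79880 d
Total t = 32060 + 79880 = 111900 d
   = 111900 / 365 = 307 yr

307 years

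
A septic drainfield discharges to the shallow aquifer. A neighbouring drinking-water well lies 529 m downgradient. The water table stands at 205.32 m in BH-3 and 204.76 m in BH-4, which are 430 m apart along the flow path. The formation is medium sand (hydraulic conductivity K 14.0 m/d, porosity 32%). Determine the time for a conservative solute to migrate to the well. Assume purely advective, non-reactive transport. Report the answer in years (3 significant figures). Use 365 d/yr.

Hydraulic gradient i = (205.32 − 204.76) / 430 = 0.56 / 430 = 0.001302
Specific discharge q = 14.0 × 0.001302 = 0.01823 m/d
Average linear velocity = 0.01823 / 0.32 = 0.05698 m/d
t = L / v = 529 / 0.05698 = 9284 d
   = 9284 / 365 = 25.4 yr

25.4 years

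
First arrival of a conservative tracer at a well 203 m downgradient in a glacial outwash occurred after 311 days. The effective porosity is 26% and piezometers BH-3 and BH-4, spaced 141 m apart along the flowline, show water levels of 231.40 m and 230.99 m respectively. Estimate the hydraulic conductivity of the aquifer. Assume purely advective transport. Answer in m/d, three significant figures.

58.4 m/d

Hydraulic gradient i = (231.40 − 230.99) / 141 = 0.41 / 141 = 0.002908
v = L / t = 203 / 311 = 0.6527 m/d
K = v · n / i = 0.6527 × 0.26 / 0.002908 = 58.4 m/d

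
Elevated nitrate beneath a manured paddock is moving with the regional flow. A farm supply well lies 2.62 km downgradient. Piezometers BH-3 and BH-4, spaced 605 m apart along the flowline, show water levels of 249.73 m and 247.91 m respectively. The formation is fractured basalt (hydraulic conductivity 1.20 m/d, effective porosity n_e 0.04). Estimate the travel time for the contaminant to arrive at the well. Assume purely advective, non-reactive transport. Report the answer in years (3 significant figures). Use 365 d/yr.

Hydraulic gradient i = (249.73 − 247.91) / 605 = 1.82 / 605 = 0.003008
Darcy flux q = K·i = 1.20 × 0.003008 = 0.003610 m/d
v_s = q/n_e = 0.003610/0.04 = 0.09025 m/d
L = 2.62 km = 2620 m
t = L / v = 2620 / 0.09025 = 29030 d
   = 29030 / 365 = 79.5 yr

79.5 years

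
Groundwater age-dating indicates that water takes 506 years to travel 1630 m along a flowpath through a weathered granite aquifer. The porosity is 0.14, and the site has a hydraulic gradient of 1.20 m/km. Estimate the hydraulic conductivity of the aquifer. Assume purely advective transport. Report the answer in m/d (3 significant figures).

t = 506 years = 184700 d
v = L / t = 1630 / 184700 = 0.008826 m/d
K = v · n / i = 0.008826 × 0.14 / 0.0012 = 1.03 m/d

1.03 m/d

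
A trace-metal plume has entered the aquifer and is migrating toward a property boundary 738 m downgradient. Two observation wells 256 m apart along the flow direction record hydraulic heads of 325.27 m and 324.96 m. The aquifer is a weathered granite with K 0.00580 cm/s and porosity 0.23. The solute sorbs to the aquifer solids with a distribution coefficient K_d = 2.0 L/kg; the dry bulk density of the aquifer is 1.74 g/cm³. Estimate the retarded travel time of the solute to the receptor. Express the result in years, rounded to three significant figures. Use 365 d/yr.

1240 years

Hydraulic gradient i = (325.27 − 324.96) / 256 = 0.31 / 256 = 0.001211
K = 0.00580 cm/s × 864 = 5.011 m/d
Darcy flux q = K·i = 5.011 × 0.001211 = 0.006068 m/d
Average linear velocity = 0.006068 / 0.23 = 0.02638 m/d
Retardation R = 1 + ρ_b·K_d/n = 1 + 1.74×2.0/0.23 = 16.13
Contaminant velocity v_c = v/R = 0.02638/16.13 = 0.001636 m/d
t = L/v_c = 738/0.001636 = 451200 d
   = 451200/365 = 1240 yr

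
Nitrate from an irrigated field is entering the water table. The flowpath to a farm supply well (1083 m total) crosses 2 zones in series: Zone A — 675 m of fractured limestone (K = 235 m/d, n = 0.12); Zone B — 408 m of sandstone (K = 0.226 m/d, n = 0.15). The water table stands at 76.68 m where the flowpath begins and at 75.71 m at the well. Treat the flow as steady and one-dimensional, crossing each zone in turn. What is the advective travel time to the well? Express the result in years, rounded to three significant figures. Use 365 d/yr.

Total head drop ΔH = 76.68 − 75.71 = 0.97 m
Steady 1-D flow in series ⇒ the Darcy flux q is identical in every zone and the zone head losses add (resistances L/K in series).
Σ(L/K) = 675/235 + 408/0.226 = 2.872 + 1805 = 1808 d
q = ΔH / Σ(L/K) = 0.97 / 1808 = 5.365e-4 m/d (same in every zone)
Zone A: v = q/n = 5.365e-4/0.12 = 0.004470 m/d → t_A = 675/0.004470 = 151000 d
Zone B: v = q/n = 5.365e-4/0.15 = 0.003576 m/d → t_B = 408/0.003576 = 114100 d
Total t = 151000 + 114100 = 265100 d
   = 265100 / 365 = 726 yr

726 years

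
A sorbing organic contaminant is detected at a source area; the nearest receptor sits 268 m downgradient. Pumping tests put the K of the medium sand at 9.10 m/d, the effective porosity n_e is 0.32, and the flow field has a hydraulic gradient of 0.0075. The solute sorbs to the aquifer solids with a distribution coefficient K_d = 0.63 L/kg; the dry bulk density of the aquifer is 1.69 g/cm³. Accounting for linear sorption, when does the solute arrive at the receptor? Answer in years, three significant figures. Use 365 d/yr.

14.9 years

q = Ki = 9.10 × 0.0075 = 0.06825 m/d
v_s = q/n_e = 0.06825/0.32 = 0.2133 m/d
Retardation R = 1 + ρ_b·K_d/n = 1 + 1.69×0.63/0.32 = 4.327
Contaminant velocity v_c = v/R = 0.2133/4.327 = 0.04929 m/d
t = L/v_c = 268/0.04929 = 5437 d
   = 5437/365 = 14.9 yr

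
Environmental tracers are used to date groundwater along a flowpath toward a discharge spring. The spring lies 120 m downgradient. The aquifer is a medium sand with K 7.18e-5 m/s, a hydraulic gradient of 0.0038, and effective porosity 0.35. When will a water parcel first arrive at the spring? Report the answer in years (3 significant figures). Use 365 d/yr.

4.88 years

K = 7.18e-5 m/s × 86400 s/d = 6.204 m/d
q = Ki = 6.204 × 0.0038 = 0.02357 m/d
v_s = q/n_e = 0.02357/0.35 = 0.06735 m/d
t = L / v = 120 / 0.06735 = 1782 d
   = 1782 / 365 = 4.88 yr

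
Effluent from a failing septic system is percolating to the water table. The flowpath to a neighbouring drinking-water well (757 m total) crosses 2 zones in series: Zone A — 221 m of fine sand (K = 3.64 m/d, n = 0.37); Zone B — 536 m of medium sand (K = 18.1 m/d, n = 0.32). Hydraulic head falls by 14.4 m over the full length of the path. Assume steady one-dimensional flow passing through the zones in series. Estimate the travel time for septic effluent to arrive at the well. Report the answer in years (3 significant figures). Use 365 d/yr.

4.35 years

Steady 1-D flow in series ⇒ the Darcy flux q is identical in every zone and the zone head losses add (resistances L/K in series).
Σ(L/K) = 221/3.64 + 536/18.1 = 60.71 + 29.61 = 90.33 d
q = ΔH / Σ(L/K) = 14.4 / 90.33 = 0.1594 m/d (same in every zone)
Zone A: v = q/n = 0.1594/0.37 = 0.4309 m/d → t_A = 221/0.4309 = 512.9 d
Zone B: v = q/n = 0.1594/0.32 = 0.4982 m/d → t_B = 536/0.4982 = 1076 d
Total t = 512.9 + 1076 = 1589 d
   = 1589 / 365 = 4.35 yr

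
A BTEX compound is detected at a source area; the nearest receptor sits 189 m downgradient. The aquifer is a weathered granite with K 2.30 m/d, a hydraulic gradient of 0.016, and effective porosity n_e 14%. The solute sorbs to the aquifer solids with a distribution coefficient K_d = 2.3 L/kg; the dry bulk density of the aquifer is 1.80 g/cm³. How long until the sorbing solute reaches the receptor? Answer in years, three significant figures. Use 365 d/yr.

Darcy flux q = K·i = 2.30 × 0.016 = 0.03680 m/d
Seepage velocity v = q / n = 0.03680 / 0.14 = 0.2629 m/d
Retardation R = 1 + ρ_b·K_d/n = 1 + 1.80×2.3/0.14 = 30.57
Contaminant velocity v_c = v/R = 0.2629/30.57 = 0.008598 m/d
t = L/v_c = 189/0.008598 = 21980 d
   = 21980/365 = 60.2 yr

60.2 years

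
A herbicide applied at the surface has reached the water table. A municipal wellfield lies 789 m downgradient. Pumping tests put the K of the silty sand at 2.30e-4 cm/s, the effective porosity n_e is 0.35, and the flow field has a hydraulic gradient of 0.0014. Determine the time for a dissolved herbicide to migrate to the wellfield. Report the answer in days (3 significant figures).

K = 2.30e-4 cm/s × 864 = 0.1987 m/d
Specific discharge q = 0.1987 × 0.0014 = 2.782e-4 m/d
Seepage velocity v = q / n = 2.782e-4 / 0.35 = 7.949e-4 m/d
t = L / v = 789 / 7.949e-4 = 992600 d

993000 days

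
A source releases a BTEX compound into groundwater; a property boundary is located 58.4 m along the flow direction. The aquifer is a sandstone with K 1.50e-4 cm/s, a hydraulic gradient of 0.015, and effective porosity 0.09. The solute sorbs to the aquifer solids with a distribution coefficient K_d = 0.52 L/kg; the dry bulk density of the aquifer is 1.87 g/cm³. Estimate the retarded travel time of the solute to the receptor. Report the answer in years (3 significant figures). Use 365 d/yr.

87.4 years

K = 1.50e-4 cm/s × 864 = 0.1296 m/d
q = Ki = 0.1296 × 0.015 = 0.001944 m/d
v = Ki/n = 0.1296·0.015/0.09 = 0.02160 m/d
Retardation R = 1 + ρ_b·K_d/n = 1 + 1.87×0.52/0.09 = 11.80
Contaminant velocity v_c = v/R = 0.02160/11.80 = 0.001830 m/d
t = L/v_c = 58.4/0.001830 = 31920 d
   = 31920/365 = 87.4 yr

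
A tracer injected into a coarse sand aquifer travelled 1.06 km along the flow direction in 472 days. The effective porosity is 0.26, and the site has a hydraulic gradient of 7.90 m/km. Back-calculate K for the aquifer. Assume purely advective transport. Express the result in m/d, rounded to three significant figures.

L = 1.06 km = 1060 m
v = L / t = 1060 / 472 = 2.246 m/d
K = v · n / i = 2.246 × 0.26 / 0.0079 = 73.9 m/d

73.9 m/d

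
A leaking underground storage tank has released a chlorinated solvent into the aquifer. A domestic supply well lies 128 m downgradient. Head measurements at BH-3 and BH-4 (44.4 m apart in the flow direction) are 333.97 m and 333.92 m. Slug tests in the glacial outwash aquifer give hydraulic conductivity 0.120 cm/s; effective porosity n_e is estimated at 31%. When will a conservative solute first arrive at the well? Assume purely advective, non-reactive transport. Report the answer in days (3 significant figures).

Hydraulic gradient i = (333.97 − 333.92) / 44.4 = 0.05 / 44.4 = 0.001126
K = 0.120 cm/s × 864 = 103.7 m/d
q = Ki = 103.7 × 0.001126 = 0.1168 m/d
v_s = q/n_e = 0.1168/0.31 = 0.3766 m/d
t = L / v = 128 / 0.3766 = 339.9 d

340 days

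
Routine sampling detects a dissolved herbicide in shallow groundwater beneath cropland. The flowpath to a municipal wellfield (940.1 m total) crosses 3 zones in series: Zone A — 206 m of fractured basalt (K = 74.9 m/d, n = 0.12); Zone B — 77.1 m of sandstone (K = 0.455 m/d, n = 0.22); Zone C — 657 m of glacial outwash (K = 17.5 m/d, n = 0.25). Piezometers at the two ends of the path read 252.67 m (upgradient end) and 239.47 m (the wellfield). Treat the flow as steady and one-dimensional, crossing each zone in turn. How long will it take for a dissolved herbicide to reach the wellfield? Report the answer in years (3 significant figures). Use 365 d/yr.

8.96 years

Total head drop ΔH = 252.67 − 239.47 = 13.20 m
Steady 1-D flow in series ⇒ the Darcy flux q is identical in every zone and the zone head losses add (resistances L/K in series).
Σ(L/K) = 206/74.9 + 77.1/0.455 + 657/17.5 = 2.750 + 169.5 + 37.54 = 209.7 d
q = ΔH / Σ(L/K) = 13.20 / 209.7 = 0.06293 m/d (same in every zone)
Zone A: v = q/n = 0.06293/0.12 = 0.5244 m/d → t_A = 206/0.5244 = 392.8 d
Zone B: v = q/n = 0.06293/0.22 = 0.2861 m/d → t_B = 77.1/0.2861 = 269.5 d
Zone C: v = q/n = 0.06293/0.25 = 0.2517 m/d → t_C = 657/0.2517 = 2610 d
Total t = 392.8 + 269.5 + 2610 = 3272 d
   = 3272 / 365 = 8.96 yr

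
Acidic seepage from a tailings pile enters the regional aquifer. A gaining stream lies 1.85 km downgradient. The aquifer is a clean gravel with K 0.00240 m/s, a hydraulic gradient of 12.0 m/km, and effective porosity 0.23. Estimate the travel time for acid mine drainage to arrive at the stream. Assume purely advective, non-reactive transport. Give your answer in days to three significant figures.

171 days

K = 0.00240 m/s × 86400 s/d = 207.4 m/d
Darcy flux q = K·i = 207.4 × 0.012 = 2.488 m/d
Average linear velocity = 2.488 / 0.23 = 10.82 m/d
L = 1.85 km = 1850 m
t = L / v = 1850 / 10.82 = 171.0 d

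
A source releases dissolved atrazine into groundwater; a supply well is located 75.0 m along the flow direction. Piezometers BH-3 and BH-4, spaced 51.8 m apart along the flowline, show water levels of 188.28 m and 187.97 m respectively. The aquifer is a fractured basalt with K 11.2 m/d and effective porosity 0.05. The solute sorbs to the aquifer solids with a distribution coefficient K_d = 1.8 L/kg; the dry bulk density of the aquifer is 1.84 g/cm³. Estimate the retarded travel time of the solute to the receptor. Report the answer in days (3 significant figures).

Hydraulic gradient i = (188.28 − 187.97) / 51.8 = 0.31 / 51.8 = 0.005985
Darcy flux q = K·i = 11.2 × 0.005985 = 0.06703 m/d
v = Ki/n = 11.2·0.005985/0.05 = 1.341 m/d
Retardation R = 1 + ρ_b·K_d/n = 1 + 1.84×1.8/0.05 = 67.24
Contaminant velocity v_c = v/R = 1.341/67.24 = 0.01994 m/d
t = L/v_c = 75.0/0.01994 = 3762 d

3760 days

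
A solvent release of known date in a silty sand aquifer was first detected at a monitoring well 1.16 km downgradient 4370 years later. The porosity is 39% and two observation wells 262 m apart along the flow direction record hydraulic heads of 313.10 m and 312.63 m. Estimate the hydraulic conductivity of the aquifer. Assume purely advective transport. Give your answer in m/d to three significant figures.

0.158 m/d

Hydraulic gradient i = (313.10 − 312.63) / 262 = 0.47 / 262 = 0.001794
t = 4370 years = 1.595e6 d
L = 1.16 km = 1160 m
v = L / t = 1160 / 1.595e6 = 7.272e-4 m/d
K = v · n / i = 7.272e-4 × 0.39 / 0.001794 = 0.158 m/d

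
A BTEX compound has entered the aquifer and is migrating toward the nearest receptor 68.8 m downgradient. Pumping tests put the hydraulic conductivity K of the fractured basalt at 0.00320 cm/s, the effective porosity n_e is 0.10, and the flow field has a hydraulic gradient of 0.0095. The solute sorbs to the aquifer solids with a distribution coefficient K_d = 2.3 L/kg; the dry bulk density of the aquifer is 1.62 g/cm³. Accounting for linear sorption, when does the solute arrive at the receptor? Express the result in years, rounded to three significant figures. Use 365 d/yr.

27.5 years

K = 0.00320 cm/s × 864 = 2.765 m/d
q = Ki = 2.765 × 0.0095 = 0.02627 m/d
Average linear velocity = 0.02627 / 0.10 = 0.2627 m/d
Retardation R = 1 + ρ_b·K_d/n = 1 + 1.62×2.3/0.10 = 38.26
Contaminant velocity v_c = v/R = 0.2627/38.26 = 0.006865 m/d
t = L/v_c = 68.8/0.006865 = 10020 d
   = 10020/365 = 27.5 yr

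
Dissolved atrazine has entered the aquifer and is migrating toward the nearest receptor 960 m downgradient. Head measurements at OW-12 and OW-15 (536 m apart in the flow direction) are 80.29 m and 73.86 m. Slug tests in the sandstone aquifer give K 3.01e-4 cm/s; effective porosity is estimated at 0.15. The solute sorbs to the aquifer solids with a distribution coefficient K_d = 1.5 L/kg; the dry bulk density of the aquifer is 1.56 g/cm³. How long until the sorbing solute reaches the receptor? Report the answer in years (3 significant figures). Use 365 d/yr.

Hydraulic gradient i = (80.29 − 73.86) / 536 = 6.43 / 536 = 0.01200
K = 3.01e-4 cm/s × 864 = 0.2601 m/d
Specific discharge q = 0.2601 × 0.01200 = 0.003120 m/d
v = Ki/n = 0.2601·0.01200/0.15 = 0.02080 m/d
Retardation R = 1 + ρ_b·K_d/n = 1 + 1.56×1.5/0.15 = 16.60
Contaminant velocity v_c = v/R = 0.02080/16.60 = 0.001253 m/d
t = L/v_c = 960/0.001253 = 766200 d
   = 766200/365 = 2100 yr

2100 years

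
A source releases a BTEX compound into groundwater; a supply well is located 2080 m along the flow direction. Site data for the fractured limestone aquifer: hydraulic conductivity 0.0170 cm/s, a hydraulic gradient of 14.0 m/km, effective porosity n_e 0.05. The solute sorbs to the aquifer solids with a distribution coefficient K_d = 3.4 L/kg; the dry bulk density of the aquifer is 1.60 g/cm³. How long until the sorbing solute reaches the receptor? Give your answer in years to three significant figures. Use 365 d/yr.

152 years

K = 0.0170 cm/s × 864 = 14.69 m/d
Specific discharge q = 14.69 × 0.014 = 0.2056 m/d
Average linear velocity = 0.2056 / 0.05 = 4.113 m/d
Retardation R = 1 + ρ_b·K_d/n = 1 + 1.60×3.4/0.05 = 109.8
Contaminant velocity v_c = v/R = 4.113/109.8 = 0.03746 m/d
t = L/v_c = 2080/0.03746 = 55530 d
   = 55530/365 = 152 yr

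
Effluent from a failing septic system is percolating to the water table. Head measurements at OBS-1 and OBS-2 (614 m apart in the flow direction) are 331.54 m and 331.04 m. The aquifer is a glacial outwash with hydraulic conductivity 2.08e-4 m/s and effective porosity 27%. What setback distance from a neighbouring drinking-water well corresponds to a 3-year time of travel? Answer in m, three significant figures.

59.4 m

Hydraulic gradient i = (331.54 − 331.04) / 614 = 0.50 / 614 = 8.143e-4
K = 2.08e-4 m/s × 86400 s/d = 17.97 m/d
q = Ki = 17.97 × 8.143e-4 = 0.01463 m/d
Seepage velocity v = q / n = 0.01463 / 0.27 = 0.05420 m/d
T = 3 yr × 365 = 1095 d
L = v × T = 0.05420 × 1095 = 59.35 m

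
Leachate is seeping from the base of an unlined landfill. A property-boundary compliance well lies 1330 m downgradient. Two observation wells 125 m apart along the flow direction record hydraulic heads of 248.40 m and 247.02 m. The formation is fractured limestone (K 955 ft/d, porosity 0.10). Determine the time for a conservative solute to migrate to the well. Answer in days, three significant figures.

41.4 days

Hydraulic gradient i = (248.40 − 247.02) / 125 = 1.38 / 125 = 0.01104
K = 955 ft/d × 0.3048 = 291.1 m/d
q = Ki = 291.1 × 0.01104 = 3.214 m/d
v_s = q/n_e = 3.214/0.10 = 32.14 m/d
t = L / v = 1330 / 32.14 = 41.39 d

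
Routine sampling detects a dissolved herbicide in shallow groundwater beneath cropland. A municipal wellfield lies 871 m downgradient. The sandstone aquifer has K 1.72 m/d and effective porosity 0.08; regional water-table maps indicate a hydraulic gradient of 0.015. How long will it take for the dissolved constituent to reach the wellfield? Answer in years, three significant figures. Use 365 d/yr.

7.40 years

q = Ki = 1.72 × 0.015 = 0.02580 m/d
v = Ki/n = 1.72·0.015/0.08 = 0.3225 m/d
t = L / v = 871 / 0.3225 = 2701 d
   = 2701 / 365 = 7.40 yr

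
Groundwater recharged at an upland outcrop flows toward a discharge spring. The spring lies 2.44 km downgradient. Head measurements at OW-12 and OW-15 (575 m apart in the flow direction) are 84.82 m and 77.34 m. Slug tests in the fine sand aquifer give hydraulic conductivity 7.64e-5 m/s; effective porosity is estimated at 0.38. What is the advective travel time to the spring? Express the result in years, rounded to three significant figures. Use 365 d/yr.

29.6 years

Hydraulic gradient i = (84.82 − 77.34) / 575 = 7.48 / 575 = 0.01301
K = 7.64e-5 m/s × 86400 s/d = 6.601 m/d
q = Ki = 6.601 × 0.01301 = 0.08587 m/d
Average linear velocity = 0.08587 / 0.38 = 0.2260 m/d
L = 2.44 km = 2440 m
t = L / v = 2440 / 0.2260 = 10800 d
   = 10800 / 365 = 29.6 yr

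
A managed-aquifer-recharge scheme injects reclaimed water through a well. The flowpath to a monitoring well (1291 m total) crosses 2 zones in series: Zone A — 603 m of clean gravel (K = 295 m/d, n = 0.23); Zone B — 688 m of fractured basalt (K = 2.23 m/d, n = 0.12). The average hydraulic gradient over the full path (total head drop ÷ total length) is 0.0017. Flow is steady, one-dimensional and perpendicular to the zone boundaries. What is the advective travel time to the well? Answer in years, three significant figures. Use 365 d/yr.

Continuity: the same q passes through each zone, so ΔH = q·Σ(L_j/K_j) — the zones act as resistances in series.
Σ(L/K) = 603/295 + 688/2.23 = 2.044 + 308.5 = 310.6 d
K_eq = L_total / Σ(L/K) = 1291 / 310.6 = 4.157 m/d
q = K_eq · i = 4.157 × 0.0017 = 0.007067 m/d (same in every zone)
Zone A: v = q/n = 0.007067/0.23 = 0.03073 m/d → t_A = 603/0.03073 = 19630 d
Zone B: v = q/n = 0.007067/0.12 = 0.05889 m/d → t_B = 688/0.05889 = 11680 d
Total t = 19630 + 11680 = 31310 d
   = 31310 / 365 = 85.8 yr

85.8 years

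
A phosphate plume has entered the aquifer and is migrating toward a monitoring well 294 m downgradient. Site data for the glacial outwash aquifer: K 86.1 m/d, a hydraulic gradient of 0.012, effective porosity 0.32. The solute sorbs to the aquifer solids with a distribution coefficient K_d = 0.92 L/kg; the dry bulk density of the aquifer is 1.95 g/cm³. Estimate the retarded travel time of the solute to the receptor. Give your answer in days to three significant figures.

Specific discharge q = 86.1 × 0.012 = 1.033 m/d
Average linear velocity = 1.033 / 0.32 = 3.229 m/d
Retardation R = 1 + ρ_b·K_d/n = 1 + 1.95×0.92/0.32 = 6.606
Contaminant velocity v_c = v/R = 3.229/6.606 = 0.4887 m/d
t = L/v_c = 294/0.4887 = 601.5 d

602 days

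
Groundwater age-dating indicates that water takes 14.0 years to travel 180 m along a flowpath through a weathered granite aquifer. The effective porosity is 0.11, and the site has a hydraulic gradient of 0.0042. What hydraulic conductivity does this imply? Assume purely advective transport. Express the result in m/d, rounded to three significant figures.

t = 14.0 years = 5110 d
v = L / t = 180 / 5110 = 0.03523 m/d
K = v · n / i = 0.03523 × 0.11 / 0.0042 = 0.923 m/d

0.923 m/d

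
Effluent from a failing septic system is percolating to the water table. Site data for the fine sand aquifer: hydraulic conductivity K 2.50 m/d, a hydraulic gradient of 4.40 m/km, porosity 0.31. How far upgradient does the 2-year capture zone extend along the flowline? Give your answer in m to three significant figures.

25.9 m

Darcy flux q = K·i = 2.50 × 0.0044 = 0.01100 m/d
v = Ki/n = 2.50·0.0044/0.31 = 0.03548 m/d
T = 2 yr × 365 = 730 d
L = v × T = 0.03548 × 730 = 25.90 m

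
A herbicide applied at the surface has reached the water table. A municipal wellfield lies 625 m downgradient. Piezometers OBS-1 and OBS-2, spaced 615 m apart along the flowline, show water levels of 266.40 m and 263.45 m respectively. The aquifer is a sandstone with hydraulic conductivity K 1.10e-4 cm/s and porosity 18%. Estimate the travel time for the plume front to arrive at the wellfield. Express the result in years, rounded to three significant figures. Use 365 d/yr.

Hydraulic gradient i = (266.40 − 263.45) / 615 = 2.95 / 615 = 0.004797
K = 1.10e-4 cm/s × 864 = 0.09504 m/d
Darcy flux q = K·i = 0.09504 × 0.004797 = 4.559e-4 m/d
v_s = q/n_e = 4.559e-4/0.18 = 0.002533 m/d
t = L / v = 625 / 0.002533 = 246800 d
   = 246800 / 365 = 676 yr

676 years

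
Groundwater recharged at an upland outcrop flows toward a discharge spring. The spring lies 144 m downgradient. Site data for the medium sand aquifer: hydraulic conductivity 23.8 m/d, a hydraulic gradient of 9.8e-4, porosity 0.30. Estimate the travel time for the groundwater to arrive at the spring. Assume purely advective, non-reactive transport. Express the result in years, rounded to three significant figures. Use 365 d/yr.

5.07 years

Specific discharge q = 23.8 × 9.8e-4 = 0.02332 m/d
Seepage velocity v = q / n = 0.02332 / 0.30 = 0.07775 m/d
t = L / v = 144 / 0.07775 = 1852 d
   = 1852 / 365 = 5.07 yr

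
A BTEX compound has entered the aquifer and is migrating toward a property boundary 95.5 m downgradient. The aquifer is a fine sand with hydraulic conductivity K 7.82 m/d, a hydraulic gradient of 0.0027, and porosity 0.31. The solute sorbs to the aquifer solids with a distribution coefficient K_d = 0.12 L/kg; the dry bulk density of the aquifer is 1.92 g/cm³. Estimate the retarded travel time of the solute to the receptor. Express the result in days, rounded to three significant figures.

2440 days

Specific discharge q = 7.82 × 0.0027 = 0.02111 m/d
v_s = q/n_e = 0.02111/0.31 = 0.06811 m/d
Retardation R = 1 + ρ_b·K_d/n = 1 + 1.92×0.12/0.31 = 1.743
Contaminant velocity v_c = v/R = 0.06811/1.743 = 0.03907 m/d
t = L/v_c = 95.5/0.03907 = 2444 d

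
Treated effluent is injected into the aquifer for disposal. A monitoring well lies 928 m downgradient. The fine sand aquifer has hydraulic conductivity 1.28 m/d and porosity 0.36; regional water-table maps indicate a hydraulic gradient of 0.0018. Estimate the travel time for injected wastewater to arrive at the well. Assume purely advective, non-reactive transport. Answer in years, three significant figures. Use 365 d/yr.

397 years

Specific discharge q = 1.28 × 0.0018 = 0.002304 m/d
Seepage velocity v = q / n = 0.002304 / 0.36 = 0.006400 m/d
t = L / v = 928 / 0.006400 = 145000 d
   = 145000 / 365 = 397 yr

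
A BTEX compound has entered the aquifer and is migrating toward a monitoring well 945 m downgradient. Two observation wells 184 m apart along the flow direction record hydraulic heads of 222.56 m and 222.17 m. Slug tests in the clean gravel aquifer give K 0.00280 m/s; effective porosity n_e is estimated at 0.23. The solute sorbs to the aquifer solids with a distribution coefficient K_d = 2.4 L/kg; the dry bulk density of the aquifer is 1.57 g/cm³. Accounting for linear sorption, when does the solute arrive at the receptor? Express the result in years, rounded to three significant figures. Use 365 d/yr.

20.2 years

Hydraulic gradient i = (222.56 − 222.17) / 184 = 0.39 / 184 = 0.002120
K = 0.00280 m/s × 86400 s/d = 241.9 m/d
Darcy flux q = K·i = 241.9 × 0.002120 = 0.5128 m/d
Seepage velocity v = q / n = 0.5128 / 0.23 = 2.229 m/d
Retardation R = 1 + ρ_b·K_d/n = 1 + 1.57×2.4/0.23 = 17.38
Contaminant velocity v_c = v/R = 2.229/17.38 = 0.1283 m/d
t = L/v_c = 945/0.1283 = 7368 d
   = 7368/365 = 20.2 yr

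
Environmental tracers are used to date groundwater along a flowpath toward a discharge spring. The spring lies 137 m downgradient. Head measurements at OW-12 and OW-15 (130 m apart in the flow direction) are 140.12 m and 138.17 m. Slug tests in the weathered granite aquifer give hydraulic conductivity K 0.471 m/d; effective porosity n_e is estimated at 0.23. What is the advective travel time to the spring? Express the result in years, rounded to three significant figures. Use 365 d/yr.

Hydraulic gradient i = (140.12 − 138.17) / 130 = 1.95 / 130 = 0.01500
q = Ki = 0.471 × 0.01500 = 0.007065 m/d
Seepage velocity v = q / n = 0.007065 / 0.23 = 0.03072 m/d
t = L / v = 137 / 0.03072 = 4460 d
   = 4460 / 365 = 12.2 yr

12.2 years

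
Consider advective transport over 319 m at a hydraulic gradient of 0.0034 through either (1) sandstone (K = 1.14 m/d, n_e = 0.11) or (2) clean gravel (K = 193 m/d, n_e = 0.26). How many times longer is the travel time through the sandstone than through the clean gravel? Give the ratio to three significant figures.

71.6

Unit 1 (sandstone): v = 1.14×0.0034/0.11 = 0.03524 m/d, t = 319/0.03524 = 9053 d
Unit 2 (clean gravel): v = 193×0.0034/0.26 = 2.524 m/d, t = 319/2.524 = 126.4 d
t(sandstone) / t(clean gravel) = 9053/126.4 = 71.6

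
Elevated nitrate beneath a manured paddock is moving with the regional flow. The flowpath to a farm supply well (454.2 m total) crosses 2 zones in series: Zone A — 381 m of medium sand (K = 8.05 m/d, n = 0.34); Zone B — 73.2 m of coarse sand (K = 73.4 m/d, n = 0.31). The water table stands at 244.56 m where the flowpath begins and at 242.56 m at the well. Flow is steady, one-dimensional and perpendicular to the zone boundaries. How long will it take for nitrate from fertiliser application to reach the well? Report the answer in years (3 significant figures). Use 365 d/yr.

Total head drop ΔH = 244.56 − 242.56 = 2.00 m
Continuity: the same q passes through each zone, so ΔH = q·Σ(L_j/K_j) — the zones act as resistances in series.
Σ(L/K) = 381/8.05 + 73.2/73.4 = 47.33 + 0.9973 = 48.33 d
q = ΔH / Σ(L/K) = 2.00 / 48.33 = 0.04139 m/d (same in every zone)
Zone A: v = q/n = 0.04139/0.34 = 0.1217 m/d → t_A = 381/0.1217 = 3130 d
Zone B: v = q/n = 0.04139/0.31 = 0.1335 m/d → t_B = 73.2/0.1335 = 548.3 d
Total t = 3130 + 548.3 = 3678 d
   = 3678 / 365 = 10.1 yr

10.1 years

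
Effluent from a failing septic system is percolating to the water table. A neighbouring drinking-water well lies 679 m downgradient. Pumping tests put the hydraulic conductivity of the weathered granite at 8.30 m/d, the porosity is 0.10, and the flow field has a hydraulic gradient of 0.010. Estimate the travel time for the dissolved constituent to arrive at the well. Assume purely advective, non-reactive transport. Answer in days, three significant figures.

818 days

q = Ki = 8.30 × 0.010 = 0.08300 m/d
Average linear velocity = 0.08300 / 0.10 = 0.8300 m/d
t = L / v = 679 / 0.8300 = 818.1 d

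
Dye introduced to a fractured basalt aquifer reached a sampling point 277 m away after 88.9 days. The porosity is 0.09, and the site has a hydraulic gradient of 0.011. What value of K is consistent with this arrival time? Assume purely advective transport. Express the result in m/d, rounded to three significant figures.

v = L / t = 277 / 88.9 = 3.116 m/d
K = v · n / i = 3.116 × 0.09 / 0.011 = 25.5 m/d

25.5 m/d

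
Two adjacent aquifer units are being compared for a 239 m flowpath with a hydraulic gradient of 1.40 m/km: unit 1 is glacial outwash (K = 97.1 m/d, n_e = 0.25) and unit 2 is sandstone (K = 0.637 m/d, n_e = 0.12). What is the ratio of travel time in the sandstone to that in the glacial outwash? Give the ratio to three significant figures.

Unit 1 (glacial outwash): v = 97.1×0.0014/0.25 = 0.5438 m/d, t = 239/0.5438 = 439.5 d
Unit 2 (sandstone): v = 0.637×0.0014/0.12 = 0.007432 m/d, t = 239/0.007432 = 32160 d
t(sandstone) / t(glacial outwash) = 32160/439.5 = 73.2

73.2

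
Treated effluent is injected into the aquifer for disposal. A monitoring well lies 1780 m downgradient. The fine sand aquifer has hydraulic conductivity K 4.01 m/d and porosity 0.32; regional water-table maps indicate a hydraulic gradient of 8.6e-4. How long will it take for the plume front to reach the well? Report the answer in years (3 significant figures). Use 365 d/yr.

Specific discharge q = 4.01 × 8.6e-4 = 0.003449 m/d
Average linear velocity = 0.003449 / 0.32 = 0.01078 m/d
t = L / v = 1780 / 0.01078 = 165200 d
   = 165200 / 365 = 453 yr

453 years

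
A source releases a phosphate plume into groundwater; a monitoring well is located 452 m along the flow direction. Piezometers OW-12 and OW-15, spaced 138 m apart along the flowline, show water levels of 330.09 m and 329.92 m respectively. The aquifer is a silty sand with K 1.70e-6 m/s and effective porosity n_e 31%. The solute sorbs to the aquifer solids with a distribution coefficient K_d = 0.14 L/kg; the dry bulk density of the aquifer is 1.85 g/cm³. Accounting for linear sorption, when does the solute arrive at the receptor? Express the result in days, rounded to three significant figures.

Hydraulic gradient i = (330.09 − 329.92) / 138 = 0.17 / 138 = 0.001232
K = 1.70e-6 m/s × 86400 s/d = 0.1469 m/d
Specific discharge q = 0.1469 × 0.001232 = 1.809e-4 m/d
Average linear velocity = 1.809e-4 / 0.31 = 5.837e-4 m/d
Retardation R = 1 + ρ_b·K_d/n = 1 + 1.85×0.14/0.31 = 1.835
Contaminant velocity v_c = v/R = 5.837e-4/1.835 = 3.180e-4 m/d
t = L/v_c = 452/3.180e-4 = 1.421e6 d

1.42e6 days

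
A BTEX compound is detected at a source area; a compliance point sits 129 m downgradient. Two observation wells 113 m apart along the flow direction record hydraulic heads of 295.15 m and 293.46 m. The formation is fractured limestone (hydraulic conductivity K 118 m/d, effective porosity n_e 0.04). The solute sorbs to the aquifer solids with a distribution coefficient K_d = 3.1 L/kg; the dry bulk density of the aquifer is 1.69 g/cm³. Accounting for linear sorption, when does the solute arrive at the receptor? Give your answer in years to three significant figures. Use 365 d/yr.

1.06 years

Hydraulic gradient i = (295.15 − 293.46) / 113 = 1.69 / 113 = 0.01496
q = Ki = 118 × 0.01496 = 1.765 m/d
v = Ki/n = 118·0.01496/0.04 = 44.12 m/d
Retardation R = 1 + ρ_b·K_d/n = 1 + 1.69×3.1/0.04 = 132.0
Contaminant velocity v_c = v/R = 44.12/132.0 = 0.3343 m/d
t = L/v_c = 129/0.3343 = 385.9 d
   = 385.9/365 = 1.06 yr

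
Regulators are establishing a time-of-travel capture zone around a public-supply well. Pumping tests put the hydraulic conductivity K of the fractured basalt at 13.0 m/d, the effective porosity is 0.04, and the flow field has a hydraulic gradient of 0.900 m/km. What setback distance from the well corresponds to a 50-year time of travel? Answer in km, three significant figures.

5.34 km

Darcy flux q = K·i = 13.0 × 9.0e-4 = 0.01170 m/d
v = Ki/n = 13.0·9.0e-4/0.04 = 0.2925 m/d
T = 50 yr × 365 = 18250 d
L = v × T = 0.2925 × 18250 = 5338 m
   = 5.34 km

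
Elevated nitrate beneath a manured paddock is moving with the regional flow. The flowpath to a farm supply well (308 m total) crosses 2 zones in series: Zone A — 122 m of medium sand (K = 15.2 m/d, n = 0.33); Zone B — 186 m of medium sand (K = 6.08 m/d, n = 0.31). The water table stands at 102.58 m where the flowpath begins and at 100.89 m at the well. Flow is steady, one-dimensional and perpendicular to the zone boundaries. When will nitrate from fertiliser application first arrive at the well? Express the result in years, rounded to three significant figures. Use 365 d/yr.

6.13 years

Total head drop ΔH = 102.58 − 100.89 = 1.69 m
Continuity: the same q passes through each zone, so ΔH = q·Σ(L_j/K_j) — the zones act as resistances in series.
Σ(L/K) = 122/15.2 + 186/6.08 = 8.026 + 30.59 = 38.62 d
q = ΔH / Σ(L/K) = 1.69 / 38.62 = 0.04376 m/d (same in every zone)
Zone A: v = q/n = 0.04376/0.33 = 0.1326 m/d → t_A = 122/0.1326 = 920.0 d
Zone B: v = q/n = 0.04376/0.31 = 0.1412 m/d → t_B = 186/0.1412 = 1318 d
Total t = 920.0 + 1318 = 2238 d
   = 2238 / 365 = 6.13 yr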